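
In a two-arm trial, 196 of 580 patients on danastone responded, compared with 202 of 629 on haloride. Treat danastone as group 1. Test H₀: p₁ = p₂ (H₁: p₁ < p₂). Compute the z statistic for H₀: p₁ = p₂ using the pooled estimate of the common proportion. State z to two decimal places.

z = 0.62

p̂₁ = 196/580 = 0.3379, p̂₂ = 202/629 = 0.3211.
Pooled p̂ = (196+202)/(580+629) = 398/1209 = 0.3292.
SE = √(0.220827 × 0.00331396) = 0.0271.
z = (0.3379 − 0.3211)/0.0271 = 0.0168/0.0271 = 0.62.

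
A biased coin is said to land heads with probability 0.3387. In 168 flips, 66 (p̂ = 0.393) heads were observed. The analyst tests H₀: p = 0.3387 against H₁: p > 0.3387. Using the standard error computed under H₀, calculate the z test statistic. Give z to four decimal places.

p̂ = 66/168 = 0.392857.
Under H₀, SE = √(0.3387·0.6613/168) = √(0.00133323) = 0.036513.
z = (0.392857 − 0.3387)/0.036513 = 0.054157/0.036513 = 1.4832.
p-value = P(Z > 1.483) ≈ 0.0690.

z = 1.4832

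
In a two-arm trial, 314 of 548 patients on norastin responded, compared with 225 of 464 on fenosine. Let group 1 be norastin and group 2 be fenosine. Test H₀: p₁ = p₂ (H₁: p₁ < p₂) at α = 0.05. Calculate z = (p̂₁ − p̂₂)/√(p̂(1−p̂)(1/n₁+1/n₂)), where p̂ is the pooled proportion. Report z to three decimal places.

z = 2.798

p̂₁ = 314/548 = 0.57299, p̂₂ = 225/464 = 0.48491.
Pooled p̂ = (314+225)/(548+464) = 539/1012 = 0.53261.
SE = √(p̂(1−p̂)(1/n₁+1/n₂)) = √(0.53261·0.46739·0.00397999) = √(0.000990765) = 0.03148.
z = (0.57299 − 0.48491)/0.03148 = 0.08808/0.03148 = 2.798.
p-value = P(Z < 2.798) ≈ 0.9974, so at α = 0.05 we fail to reject H₀.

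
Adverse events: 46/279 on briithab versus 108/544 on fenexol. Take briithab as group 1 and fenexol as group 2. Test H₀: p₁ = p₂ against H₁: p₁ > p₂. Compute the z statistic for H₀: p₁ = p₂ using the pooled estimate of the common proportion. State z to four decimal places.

z = -1.1719

p̂₁ = 46/279 ≈ 0.1648746, p̂₂ = 108/544 ≈ 0.1985294.
Pooled p̂ = (46+108)/(279+544) = 154/823 = 0.1871203.
SE = √(0.152106 × 0.00542246) = 0.0287192.
z = (0.1648746 − 0.1985294)/0.0287192 = -0.0336548/0.0287192 = -1.1719.
p-value = P(Z > -1.172) ≈ 0.8794.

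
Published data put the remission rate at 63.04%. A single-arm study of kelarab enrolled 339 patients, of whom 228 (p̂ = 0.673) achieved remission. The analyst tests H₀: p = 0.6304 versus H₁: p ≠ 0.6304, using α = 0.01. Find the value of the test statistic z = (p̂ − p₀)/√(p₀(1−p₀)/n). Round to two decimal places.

p̂ = 228/339 = 0.6726.
Under H₀, SE = √(0.6304·0.3696/339) = √(0.000687303) = 0.0262.
z = (0.6726 − 0.6304)/0.0262 = 0.0422/0.0262 = 1.61.
p-value = 2·P(Z > 1.608) ≈ 0.1077, so at α = 0.01 we fail to reject H₀.

z = 1.61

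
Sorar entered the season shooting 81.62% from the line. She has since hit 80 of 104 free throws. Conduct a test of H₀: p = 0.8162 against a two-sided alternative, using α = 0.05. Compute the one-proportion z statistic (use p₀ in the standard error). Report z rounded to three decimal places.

z = -1.237

p̂ = 80/104 ≈ 0.76923.
Under H₀, SE = √(0.8162·0.1838/104) = √(0.00144248) = 0.03798.
z = (0.76923 − 0.8162)/0.03798 = -0.04697/0.03798 = -1.237.
Two-sided p-value ≈ 2·Φ(−1.237) = 0.2162; since p > α = 0.05, fail to reject H₀.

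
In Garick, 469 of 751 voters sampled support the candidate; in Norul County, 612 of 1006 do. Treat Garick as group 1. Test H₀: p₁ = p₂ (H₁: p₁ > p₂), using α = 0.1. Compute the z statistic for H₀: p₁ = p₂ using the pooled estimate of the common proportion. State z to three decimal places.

z = 0.688

p̂₁ = 469/751 = 0.62450, p̂₂ = 612/1006 = 0.60835.
Pooled p̂ = (469+612)/(751+1006) = 1081/1757 = 0.61525.
SE = √(0.236717 × 0.00232559) = 0.02346.
z = (0.62450 − 0.60835)/0.02346 = 0.01615/0.02346 = 0.688.
p-value = P(Z > 0.688) ≈ 0.2456, so at α = 0.1 we fail to reject H₀.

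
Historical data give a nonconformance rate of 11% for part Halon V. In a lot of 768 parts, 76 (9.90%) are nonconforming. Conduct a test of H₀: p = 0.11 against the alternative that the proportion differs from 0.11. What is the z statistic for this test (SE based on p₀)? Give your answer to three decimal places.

z = -0.978

p̂ = 76/768 = 0.09896.
SE = √(p₀(1−p₀)/n) = √(0.0979/768) = 0.01129.
z = (0.09896 − 0.11)/0.01129 = -0.01104/0.01129 = -0.978.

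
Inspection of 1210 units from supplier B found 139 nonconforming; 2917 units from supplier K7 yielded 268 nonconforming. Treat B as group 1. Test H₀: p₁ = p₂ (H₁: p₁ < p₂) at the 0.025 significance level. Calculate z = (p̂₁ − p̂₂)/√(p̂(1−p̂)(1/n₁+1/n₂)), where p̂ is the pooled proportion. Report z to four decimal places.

p̂₁ = 139/1210 = 0.114876, p̂₂ = 268/2917 = 0.091875.
Pooled p̂ = (139+268)/(1210+2917) = 407/4127 = 0.098619.
SE = √(p̂(1−p̂)(1/n₁+1/n₂)) = √(0.098619·0.901381·0.00116926) = √(0.00010394) = 0.010195.
z = (0.114876 − 0.091875)/0.010195 = 0.023001/0.010195 = 2.2561.
p-value = P(Z < 2.256) ≈ 0.9880. With α = 0.025, fail to reject H₀.

z = 2.2561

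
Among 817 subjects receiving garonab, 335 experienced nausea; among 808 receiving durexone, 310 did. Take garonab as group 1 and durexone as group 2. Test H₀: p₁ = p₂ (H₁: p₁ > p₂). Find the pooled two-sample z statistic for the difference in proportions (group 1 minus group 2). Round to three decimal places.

z = 1.086

p̂₁ = 335/817 = 0.4100367, p̂₂ = 310/808 = 0.3836634.
Pooled p̂ = (335+310)/(817+808) = 645/1625 = 0.3969231.
SE = √(0.239375 × 0.00246161) = 0.0242745.
z = (0.4100367 − 0.3836634)/0.0242745 = 0.0263733/0.0242745 = 1.086.
p-value = P(Z > 1.086) ≈ 0.1386.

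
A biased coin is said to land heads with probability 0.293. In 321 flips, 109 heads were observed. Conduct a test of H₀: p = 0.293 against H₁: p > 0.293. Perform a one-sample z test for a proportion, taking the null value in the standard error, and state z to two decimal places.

p̂ = 109/321 = 0.3396.
Under H₀, SE = √(0.293·0.707/321) = √(0.00064533) = 0.0254.
z = (0.3396 − 0.293)/0.0254 = 0.0466/0.0254 = 1.83.

z = 1.83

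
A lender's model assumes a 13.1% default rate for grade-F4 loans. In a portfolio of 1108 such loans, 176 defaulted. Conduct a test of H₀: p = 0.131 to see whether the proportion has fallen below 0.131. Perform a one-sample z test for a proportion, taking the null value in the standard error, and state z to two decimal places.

p̂ = 176/1108 = 0.1588.
Standard error under H₀: √(0.131×0.869/1108) = 0.0101.
z = (0.1588 − 0.131)/0.0101 = 0.0278/0.0101 = 2.75.
p-value = P(Z < 2.747) ≈ 0.9970.

z = 2.75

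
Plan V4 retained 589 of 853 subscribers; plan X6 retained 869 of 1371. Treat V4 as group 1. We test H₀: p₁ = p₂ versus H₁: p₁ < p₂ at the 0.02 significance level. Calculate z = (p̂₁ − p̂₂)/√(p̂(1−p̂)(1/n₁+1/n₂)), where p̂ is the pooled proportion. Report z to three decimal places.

z = 2.734

p̂₁ = 589/853 ≈ 0.690504, p̂₂ = 869/1371 ≈ 0.633844.
Pooled p̂ = (589+869)/(853+1371) = 1458/2224 = 0.655576.
SE = √(p̂(1−p̂)(1/n₁+1/n₂)) = √(0.655576·0.344424·0.00190173) = √(0.000429403) = 0.020722.
z = (0.690504 − 0.633844)/0.020722 = 0.056660/0.020722 = 2.734.
p-value = P(Z < 2.734) ≈ 0.9969, so at α = 0.02 we fail to reject H₀.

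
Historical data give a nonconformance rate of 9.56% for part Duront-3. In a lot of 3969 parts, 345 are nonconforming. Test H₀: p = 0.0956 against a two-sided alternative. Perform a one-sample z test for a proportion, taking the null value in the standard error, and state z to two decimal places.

p̂ = 345/3969 = 0.08692.
Standard error under H₀: √(0.0956×0.9044/3969) = 0.00467.
z = (0.08692 − 0.0956)/0.00467 = -0.00868/0.00467 = -1.86.

z = -1.86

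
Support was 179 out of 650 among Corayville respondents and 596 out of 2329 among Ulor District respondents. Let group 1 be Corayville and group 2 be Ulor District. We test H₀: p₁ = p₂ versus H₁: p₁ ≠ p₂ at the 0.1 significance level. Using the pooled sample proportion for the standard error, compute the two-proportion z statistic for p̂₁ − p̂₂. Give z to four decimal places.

z = 1.0010

p̂₁ = 179/650 ≈ 0.275385, p̂₂ = 596/2329 ≈ 0.255904.
Pooled p̂ = (179+596)/(650+2329) = 775/2979 = 0.260154.
SE = √(0.192474 × 0.00196783) = 0.019462.
z = (0.275385 − 0.255904)/0.019462 = 0.019481/0.019462 = 1.0010.
Two-sided p-value ≈ 2·Φ(−1.001) = 0.3168; since p > α = 0.1, fail to reject H₀.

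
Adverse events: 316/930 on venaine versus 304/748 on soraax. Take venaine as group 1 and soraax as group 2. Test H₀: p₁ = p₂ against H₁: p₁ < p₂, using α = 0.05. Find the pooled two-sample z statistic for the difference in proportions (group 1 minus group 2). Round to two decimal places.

p̂₁ = 316/930 ≈ 0.3398, p̂₂ = 304/748 ≈ 0.4064.
Pooled p̂ = (316+304)/(930+748) = 620/1678 = 0.3695.
SE = √(0.232966 × 0.00241217) = 0.0237.
z = (0.3398 − 0.4064)/0.0237 = -0.0666/0.0237 = -2.81.
p-value = P(Z < -2.811) ≈ 0.0025, so at α = 0.05 we reject H₀.

z = -2.81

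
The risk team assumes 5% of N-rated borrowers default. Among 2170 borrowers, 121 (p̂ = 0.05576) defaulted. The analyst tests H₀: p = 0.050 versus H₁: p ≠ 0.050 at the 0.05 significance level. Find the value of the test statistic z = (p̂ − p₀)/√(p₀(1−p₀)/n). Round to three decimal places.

z = 1.231

p̂ = 121/2170 ≈ 0.05576.
Under H₀, SE = √(0.05·0.95/2170) = √(2.18894e-05) = 0.00468.
z = (0.05576 − 0.05)/0.00468 = 0.00576/0.00468 = 1.231.
Two-sided p-value ≈ 2·Φ(−1.231) = 0.2182, so at α = 0.05 we fail to reject H₀.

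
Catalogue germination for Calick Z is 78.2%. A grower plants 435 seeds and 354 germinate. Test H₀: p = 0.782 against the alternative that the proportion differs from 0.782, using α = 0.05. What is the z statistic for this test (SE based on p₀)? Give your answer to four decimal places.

z = 1.6060

p̂ = 354/435 ≈ 0.813793.
Under H₀, SE = √(0.782·0.218/435) = √(0.000391899) = 0.019796.
z = (0.813793 − 0.782)/0.019796 = 0.031793/0.019796 = 1.6060.
p-value = 2·P(Z > 1.606) ≈ 0.1083, so at α = 0.05 we fail to reject H₀.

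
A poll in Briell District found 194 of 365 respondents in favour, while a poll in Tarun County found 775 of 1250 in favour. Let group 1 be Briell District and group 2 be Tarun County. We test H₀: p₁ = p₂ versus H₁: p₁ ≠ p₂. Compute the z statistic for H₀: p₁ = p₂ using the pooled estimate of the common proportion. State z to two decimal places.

p̂₁ = 194/365 ≈ 0.5315, p̂₂ = 775/1250 ≈ 0.6200.
Pooled p̂ = (194+775)/(365+1250) = 969/1615 = 0.6000.
SE = √(0.24 × 0.00353973) = 0.0291.
z = (0.5315 − 0.6200)/0.0291 = -0.0885/0.0291 = -3.04.
Two-sided p-value ≈ 2·Φ(−3.036) = 0.0024.

z = -3.04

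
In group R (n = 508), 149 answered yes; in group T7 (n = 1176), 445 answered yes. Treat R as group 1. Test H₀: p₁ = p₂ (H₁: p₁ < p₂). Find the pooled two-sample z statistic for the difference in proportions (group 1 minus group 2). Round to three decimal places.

p̂₁ = 149/508 ≈ 0.29331, p̂₂ = 445/1176 ≈ 0.37840.
Pooled p̂ = (149+445)/(508+1176) = 594/1684 = 0.35273.
SE = √(p̂(1−p̂)(1/n₁+1/n₂)) = √(0.35273·0.64727·0.00281884) = √(0.000643576) = 0.02537.
z = (0.29331 − 0.37840)/0.02537 = -0.08509/0.02537 = -3.354.

z = -3.354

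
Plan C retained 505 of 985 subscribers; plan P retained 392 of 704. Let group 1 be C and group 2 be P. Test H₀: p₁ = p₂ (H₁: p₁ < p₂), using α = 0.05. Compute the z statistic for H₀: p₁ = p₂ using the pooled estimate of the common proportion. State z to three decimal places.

p̂₁ = 505/985 = 0.51269, p̂₂ = 392/704 = 0.55682.
Pooled p̂ = (505+392)/(985+704) = 897/1689 = 0.53108.
SE = √(0.249034 × 0.00243568) = 0.02463.
z = (0.51269 − 0.55682)/0.02463 = -0.04413/0.02463 = -1.792.
p-value = P(Z < -1.792) ≈ 0.0366, so at α = 0.05 we reject H₀.

z = -1.792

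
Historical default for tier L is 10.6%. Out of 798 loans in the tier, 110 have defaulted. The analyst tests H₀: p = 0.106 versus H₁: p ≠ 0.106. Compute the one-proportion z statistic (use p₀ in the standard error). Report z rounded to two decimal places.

p̂ = 110/798 = 0.1378.
Standard error under H₀: √(0.106×0.894/798) = 0.0109.
z = (0.1378 − 0.106)/0.0109 = 0.0318/0.0109 = 2.92.
p-value = 2·P(Z > 2.922) ≈ 0.0035.

z = 2.92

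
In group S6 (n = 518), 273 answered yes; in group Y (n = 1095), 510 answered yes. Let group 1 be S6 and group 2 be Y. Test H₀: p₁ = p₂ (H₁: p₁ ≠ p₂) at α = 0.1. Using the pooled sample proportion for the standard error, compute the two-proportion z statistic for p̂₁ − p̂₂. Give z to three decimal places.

p̂₁ = 273/518 ≈ 0.52703, p̂₂ = 510/1095 ≈ 0.46575.
Pooled p̂ = (273+510)/(518+1095) = 783/1613 = 0.48543.
SE = √(0.249788 × 0.00284374) = 0.02665.
z = (0.52703 − 0.46575)/0.02665 = 0.06128/0.02665 = 2.299.
p-value = 2·P(Z > 2.299) ≈ 0.0215, so at α = 0.1 we reject H₀.

z = 2.299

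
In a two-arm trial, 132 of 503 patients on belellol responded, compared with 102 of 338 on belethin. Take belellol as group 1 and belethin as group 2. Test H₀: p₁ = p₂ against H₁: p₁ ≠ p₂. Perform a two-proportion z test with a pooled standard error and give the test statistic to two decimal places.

p̂₁ = 132/503 ≈ 0.2624, p̂₂ = 102/338 ≈ 0.3018.
Pooled p̂ = (132+102)/(503+338) = 234/841 = 0.2782.
SE = √(0.200823 × 0.00494665) = 0.0315.
z = (0.2624 − 0.3018)/0.0315 = -0.0394/0.0315 = -1.25.

z = -1.25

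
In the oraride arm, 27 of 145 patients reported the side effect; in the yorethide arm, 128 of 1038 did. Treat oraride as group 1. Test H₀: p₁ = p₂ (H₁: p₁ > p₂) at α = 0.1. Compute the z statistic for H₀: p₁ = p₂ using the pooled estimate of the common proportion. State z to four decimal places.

z = 2.1024

p̂₁ = 27/145 ≈ 0.186207, p̂₂ = 128/1038 ≈ 0.123314.
Pooled p̂ = (27+128)/(145+1038) = 155/1183 = 0.131023.
SE = √(p̂(1−p̂)(1/n₁+1/n₂)) = √(0.131023·0.868977·0.00785994) = √(0.0008949) = 0.029915.
z = (0.186207 − 0.123314)/0.029915 = 0.062893/0.029915 = 2.1024.
p-value = P(Z > 2.102) ≈ 0.0178, so at α = 0.1 we reject H₀.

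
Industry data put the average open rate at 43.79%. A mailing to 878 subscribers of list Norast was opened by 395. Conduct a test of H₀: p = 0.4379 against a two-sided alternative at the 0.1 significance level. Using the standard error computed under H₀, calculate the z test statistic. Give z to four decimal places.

p̂ = 395/878 = 0.4498861.
Under H₀, SE = √(0.4379·0.5621/878) = √(0.000280346) = 0.0167435.
z = (0.4498861 − 0.4379)/0.0167435 = 0.0119861/0.0167435 = 0.7159.
Two-sided p-value ≈ 2·Φ(−0.716) = 0.4741, so at α = 0.1 we fail to reject H₀.

z = 0.7159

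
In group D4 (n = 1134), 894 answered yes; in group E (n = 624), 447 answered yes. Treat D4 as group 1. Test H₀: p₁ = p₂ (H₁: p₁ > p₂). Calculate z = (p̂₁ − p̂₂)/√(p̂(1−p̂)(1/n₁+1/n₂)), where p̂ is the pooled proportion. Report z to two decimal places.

z = 3.40

p̂₁ = 894/1134 ≈ 0.7884, p̂₂ = 447/624 ≈ 0.7163.
Pooled p̂ = (894+447)/(1134+624) = 1341/1758 = 0.7628.
SE = √(0.180937 × 0.0024844) = 0.0212.
z = (0.7884 − 0.7163)/0.0212 = 0.0721/0.0212 = 3.40.
p-value = P(Z > 3.397) ≈ 0.0003.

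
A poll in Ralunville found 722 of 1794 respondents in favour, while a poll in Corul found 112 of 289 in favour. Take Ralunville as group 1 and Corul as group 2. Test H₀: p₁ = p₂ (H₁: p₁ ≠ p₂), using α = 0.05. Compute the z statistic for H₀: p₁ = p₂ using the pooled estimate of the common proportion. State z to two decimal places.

p̂₁ = 722/1794 = 0.4025, p̂₂ = 112/289 = 0.3875.
Pooled p̂ = (722+112)/(1794+289) = 834/2083 = 0.4004.
SE = √(0.240077 × 0.00401762) = 0.0311.
z = (0.4025 − 0.3875)/0.0311 = 0.0150/0.0311 = 0.48.
p-value = 2·P(Z > 0.480) ≈ 0.6312; since p > α = 0.05, fail to reject H₀.

z = 0.48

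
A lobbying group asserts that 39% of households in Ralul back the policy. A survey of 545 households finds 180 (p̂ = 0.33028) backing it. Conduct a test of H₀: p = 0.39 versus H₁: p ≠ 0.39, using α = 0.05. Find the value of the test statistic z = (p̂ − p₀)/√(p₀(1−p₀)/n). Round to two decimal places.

p̂ = 180/545 ≈ 0.3303.
SE = √(p₀(1−p₀)/n) = √(0.2379/545) = 0.0209.
z = (0.3303 − 0.39)/0.0209 = -0.0597/0.0209 = -2.86.
p-value = 2·P(Z > 2.859) ≈ 0.0043; since p < α = 0.05, reject H₀.

z = -2.86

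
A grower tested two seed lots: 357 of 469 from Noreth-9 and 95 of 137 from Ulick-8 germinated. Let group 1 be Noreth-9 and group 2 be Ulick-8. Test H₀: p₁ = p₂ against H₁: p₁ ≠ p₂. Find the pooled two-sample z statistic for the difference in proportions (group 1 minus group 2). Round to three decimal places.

p̂₁ = 357/469 ≈ 0.76119, p̂₂ = 95/137 ≈ 0.69343.
Pooled p̂ = (357+95)/(469+137) = 452/606 = 0.74587.
SE = √(p̂(1−p̂)(1/n₁+1/n₂)) = √(0.74587·0.25413·0.00943147) = √(0.00178769) = 0.04228.
z = (0.76119 − 0.69343)/0.04228 = 0.06776/0.04228 = 1.603.

z = 1.603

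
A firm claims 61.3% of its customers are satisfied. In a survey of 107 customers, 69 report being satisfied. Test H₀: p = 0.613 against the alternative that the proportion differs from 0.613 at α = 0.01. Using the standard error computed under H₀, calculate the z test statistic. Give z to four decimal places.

p̂ = 69/107 = 0.644860.
SE = √(p₀(1−p₀)/n) = √(0.23723/107) = 0.047086.
z = (0.644860 − 0.613)/0.047086 = 0.031860/0.047086 = 0.6766.
p-value = 2·P(Z > 0.677) ≈ 0.4986; since p > α = 0.01, fail to reject H₀.

z = 0.6766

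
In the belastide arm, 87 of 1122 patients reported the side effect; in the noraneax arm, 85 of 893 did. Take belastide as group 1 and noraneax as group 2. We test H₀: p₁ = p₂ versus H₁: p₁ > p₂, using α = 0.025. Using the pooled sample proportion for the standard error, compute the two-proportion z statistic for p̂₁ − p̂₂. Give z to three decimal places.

p̂₁ = 87/1122 = 0.07754, p̂₂ = 85/893 = 0.09518.
Pooled p̂ = (87+85)/(1122+893) = 172/2015 = 0.08536.
SE = √(p̂(1−p̂)(1/n₁+1/n₂)) = √(0.08536·0.91464·0.00201109) = √(0.000157013) = 0.01253.
z = (0.07754 − 0.09518)/0.01253 = -0.01764/0.01253 = -1.408.
p-value = P(Z > -1.408) ≈ 0.9205; since p > α = 0.025, fail to reject H₀.

z = -1.408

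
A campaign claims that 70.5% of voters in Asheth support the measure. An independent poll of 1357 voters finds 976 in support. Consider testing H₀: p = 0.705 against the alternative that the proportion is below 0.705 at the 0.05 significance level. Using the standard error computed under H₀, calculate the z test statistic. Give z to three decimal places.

z = 1.150

p̂ = 976/1357 = 0.719234.
Standard error under H₀: √(0.705×0.295/1357) = 0.012380.
z = (0.719234 − 0.705)/0.012380 = 0.014234/0.012380 = 1.150.
p-value = P(Z < 1.150) ≈ 0.8749. With α = 0.05, fail to reject H₀.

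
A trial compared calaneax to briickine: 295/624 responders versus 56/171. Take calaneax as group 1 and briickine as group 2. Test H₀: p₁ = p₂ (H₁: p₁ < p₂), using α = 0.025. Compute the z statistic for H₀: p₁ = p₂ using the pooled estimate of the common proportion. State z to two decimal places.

z = 3.39

p̂₁ = 295/624 = 0.4728, p̂₂ = 56/171 = 0.3275.
Pooled p̂ = (295+56)/(624+171) = 351/795 = 0.4415.
SE = √(p̂(1−p̂)(1/n₁+1/n₂)) = √(0.4415·0.5585·0.00745052) = √(0.00183714) = 0.0429.
z = (0.4728 − 0.3275)/0.0429 = 0.1453/0.0429 = 3.39.
p-value = P(Z < 3.389) ≈ 0.9996; since p > α = 0.025, fail to reject H₀.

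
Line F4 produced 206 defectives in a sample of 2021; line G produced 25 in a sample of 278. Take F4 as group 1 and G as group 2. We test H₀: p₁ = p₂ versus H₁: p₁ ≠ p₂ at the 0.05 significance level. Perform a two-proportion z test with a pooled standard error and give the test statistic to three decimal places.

p̂₁ = 206/2021 = 0.10193, p̂₂ = 25/278 = 0.08993.
Pooled p̂ = (206+25)/(2021+278) = 231/2299 = 0.10048.
SE = √(0.0903825 × 0.00409193) = 0.01923.
z = (0.10193 − 0.08993)/0.01923 = 0.01200/0.01923 = 0.624.
Two-sided p-value ≈ 2·Φ(−0.624) = 0.5326, so at α = 0.05 we fail to reject H₀.

z = 0.624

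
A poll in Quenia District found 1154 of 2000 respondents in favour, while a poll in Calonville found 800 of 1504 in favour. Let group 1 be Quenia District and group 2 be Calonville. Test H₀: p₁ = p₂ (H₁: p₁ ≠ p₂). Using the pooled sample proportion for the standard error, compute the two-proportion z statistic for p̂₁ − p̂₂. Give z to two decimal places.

p̂₁ = 1154/2000 ≈ 0.57700, p̂₂ = 800/1504 ≈ 0.53191.
Pooled p̂ = (1154+800)/(2000+1504) = 1954/3504 = 0.55765.
SE = √(p̂(1−p̂)(1/n₁+1/n₂)) = √(0.55765·0.44235·0.00116489) = √(0.000287352) = 0.01695.
z = (0.57700 − 0.53191)/0.01695 = 0.04509/0.01695 = 2.66.
Two-sided p-value ≈ 2·Φ(−2.660) = 0.0078.

z = 2.66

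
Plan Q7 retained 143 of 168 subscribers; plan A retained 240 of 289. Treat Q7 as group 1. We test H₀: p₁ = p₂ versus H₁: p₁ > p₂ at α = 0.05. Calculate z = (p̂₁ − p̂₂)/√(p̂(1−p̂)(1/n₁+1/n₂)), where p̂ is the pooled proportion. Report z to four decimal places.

z = 0.5803

p̂₁ = 143/168 = 0.851190, p̂₂ = 240/289 = 0.830450.
Pooled p̂ = (143+240)/(168+289) = 383/457 = 0.838074.
SE = √(0.135706 × 0.00941259) = 0.035740.
z = (0.851190 − 0.830450)/0.035740 = 0.020740/0.035740 = 0.5803.
p-value = P(Z > 0.580) ≈ 0.2808, so at α = 0.05 we fail to reject H₀.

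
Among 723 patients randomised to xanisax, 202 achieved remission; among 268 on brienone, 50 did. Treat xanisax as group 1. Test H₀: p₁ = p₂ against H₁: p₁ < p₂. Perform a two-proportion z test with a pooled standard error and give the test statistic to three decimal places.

p̂₁ = 202/723 ≈ 0.27939, p̂₂ = 50/268 ≈ 0.18657.
Pooled p̂ = (202+50)/(723+268) = 252/991 = 0.25429.
SE = √(p̂(1−p̂)(1/n₁+1/n₂)) = √(0.25429·0.74571·0.00511447) = √(0.000969836) = 0.03114.
z = (0.27939 − 0.18657)/0.03114 = 0.09282/0.03114 = 2.981.

z = 2.981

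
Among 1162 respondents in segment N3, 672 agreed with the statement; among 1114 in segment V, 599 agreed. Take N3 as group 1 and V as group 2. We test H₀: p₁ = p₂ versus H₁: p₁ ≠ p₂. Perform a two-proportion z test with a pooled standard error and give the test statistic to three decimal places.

p̂₁ = 672/1162 ≈ 0.578313, p̂₂ = 599/1114 ≈ 0.537702.
Pooled p̂ = (672+599)/(1162+1114) = 1271/2276 = 0.558436.
SE = √(0.246585 × 0.00175825) = 0.020822.
z = (0.578313 − 0.537702)/0.020822 = 0.040611/0.020822 = 1.950.
Two-sided p-value ≈ 2·Φ(−1.950) = 0.0511.

z = 1.950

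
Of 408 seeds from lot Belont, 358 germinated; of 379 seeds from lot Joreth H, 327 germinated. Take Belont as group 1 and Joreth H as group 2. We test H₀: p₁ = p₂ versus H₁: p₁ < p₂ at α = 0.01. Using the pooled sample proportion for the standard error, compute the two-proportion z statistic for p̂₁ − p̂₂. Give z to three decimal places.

z = 0.612

p̂₁ = 358/408 = 0.877451, p̂₂ = 327/379 = 0.862797.
Pooled p̂ = (358+327)/(408+379) = 685/787 = 0.870394.
SE = √(p̂(1−p̂)(1/n₁+1/n₂)) = √(0.870394·0.129606·0.0050895) = √(0.000574138) = 0.023961.
z = (0.877451 − 0.862797)/0.023961 = 0.014654/0.023961 = 0.612.
p-value = P(Z < 0.612) ≈ 0.7296. With α = 0.01, fail to reject H₀.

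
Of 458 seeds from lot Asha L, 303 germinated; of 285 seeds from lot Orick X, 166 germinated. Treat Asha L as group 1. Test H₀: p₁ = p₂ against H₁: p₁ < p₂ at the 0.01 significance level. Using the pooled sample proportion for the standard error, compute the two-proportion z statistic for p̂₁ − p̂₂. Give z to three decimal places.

z = 2.173

p̂₁ = 303/458 ≈ 0.66157, p̂₂ = 166/285 ≈ 0.58246.
Pooled p̂ = (303+166)/(458+285) = 469/743 = 0.63122.
SE = √(p̂(1−p̂)(1/n₁+1/n₂)) = √(0.63122·0.36878·0.00569218) = √(0.00132503) = 0.03640.
z = (0.66157 − 0.58246)/0.03640 = 0.07911/0.03640 = 2.173.
p-value = P(Z < 2.173) ≈ 0.9851; since p > α = 0.01, fail to reject H₀.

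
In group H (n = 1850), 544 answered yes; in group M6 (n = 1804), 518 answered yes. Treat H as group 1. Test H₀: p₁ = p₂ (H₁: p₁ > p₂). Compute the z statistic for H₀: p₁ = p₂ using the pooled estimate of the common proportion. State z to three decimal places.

p̂₁ = 544/1850 = 0.29405, p̂₂ = 518/1804 = 0.28714.
Pooled p̂ = (544+518)/(1850+1804) = 1062/3654 = 0.29064.
SE = √(0.206169 × 0.00109486) = 0.01502.
z = (0.29405 − 0.28714)/0.01502 = 0.00691/0.01502 = 0.460.

z = 0.460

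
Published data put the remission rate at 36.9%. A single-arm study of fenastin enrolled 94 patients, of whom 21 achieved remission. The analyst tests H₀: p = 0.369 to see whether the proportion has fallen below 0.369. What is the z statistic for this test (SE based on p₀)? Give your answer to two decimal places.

p̂ = 21/94 ≈ 0.22340.
SE = √(p₀(1−p₀)/n) = √(0.23284/94) = 0.04977.
z = (0.22340 − 0.369)/0.04977 = -0.14560/0.04977 = -2.93.
p-value = P(Z < -2.925) ≈ 0.0017.

z = -2.93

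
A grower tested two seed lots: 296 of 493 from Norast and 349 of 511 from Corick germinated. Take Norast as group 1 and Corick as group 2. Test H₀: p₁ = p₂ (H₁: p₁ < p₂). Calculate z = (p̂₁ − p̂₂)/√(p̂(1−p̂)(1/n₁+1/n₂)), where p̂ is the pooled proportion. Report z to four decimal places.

p̂₁ = 296/493 = 0.600406, p̂₂ = 349/511 = 0.682975.
Pooled p̂ = (296+349)/(493+511) = 645/1004 = 0.642430.
SE = √(p̂(1−p̂)(1/n₁+1/n₂)) = √(0.642430·0.357570·0.00398534) = √(0.000915488) = 0.030257.
z = (0.600406 − 0.682975)/0.030257 = -0.082569/0.030257 = -2.7289.
p-value = P(Z < -2.729) ≈ 0.0032.

z = -2.7289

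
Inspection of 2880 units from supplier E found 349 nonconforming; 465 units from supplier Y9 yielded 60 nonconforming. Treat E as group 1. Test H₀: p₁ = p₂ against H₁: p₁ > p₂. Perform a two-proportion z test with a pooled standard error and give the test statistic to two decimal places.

z = -0.48

p̂₁ = 349/2880 = 0.1212, p̂₂ = 60/465 = 0.1290.
Pooled p̂ = (349+60)/(2880+465) = 409/3345 = 0.1223.
SE = √(p̂(1−p̂)(1/n₁+1/n₂)) = √(0.1223·0.8777·0.00249776) = √(0.000268064) = 0.0164.
z = (0.1212 − 0.1290)/0.0164 = -0.0078/0.0164 = -0.48.
p-value = P(Z > -0.480) ≈ 0.6842.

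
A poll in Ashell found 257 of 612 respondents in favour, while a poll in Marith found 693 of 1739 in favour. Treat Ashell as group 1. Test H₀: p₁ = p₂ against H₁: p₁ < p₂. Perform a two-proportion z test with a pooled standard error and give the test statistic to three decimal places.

p̂₁ = 257/612 = 0.41993, p̂₂ = 693/1739 = 0.39850.
Pooled p̂ = (257+693)/(612+1739) = 950/2351 = 0.40408.
SE = √(0.2408 × 0.00220903) = 0.02306.
z = (0.41993 − 0.39850)/0.02306 = 0.02143/0.02306 = 0.929.

z = 0.929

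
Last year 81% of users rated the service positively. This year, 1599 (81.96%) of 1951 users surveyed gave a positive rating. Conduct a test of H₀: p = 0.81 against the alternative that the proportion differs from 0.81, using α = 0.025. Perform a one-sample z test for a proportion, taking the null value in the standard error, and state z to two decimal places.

p̂ = 1599/1951 ≈ 0.8196.
Under H₀, SE = √(0.81·0.19/1951) = √(7.88826e-05) = 0.0089.
z = (0.8196 − 0.81)/0.0089 = 0.0096/0.0089 = 1.08.
p-value = 2·P(Z > 1.079) ≈ 0.2808. With α = 0.025, fail to reject H₀.

z = 1.08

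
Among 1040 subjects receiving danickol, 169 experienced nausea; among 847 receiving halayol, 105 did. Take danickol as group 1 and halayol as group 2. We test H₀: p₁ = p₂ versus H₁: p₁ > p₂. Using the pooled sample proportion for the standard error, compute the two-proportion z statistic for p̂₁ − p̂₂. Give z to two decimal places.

p̂₁ = 169/1040 ≈ 0.1625, p̂₂ = 105/847 ≈ 0.1240.
Pooled p̂ = (169+105)/(1040+847) = 274/1887 = 0.1452.
SE = √(0.12412 × 0.00214218) = 0.0163.
z = (0.1625 − 0.1240)/0.0163 = 0.0385/0.0163 = 2.36.

z = 2.36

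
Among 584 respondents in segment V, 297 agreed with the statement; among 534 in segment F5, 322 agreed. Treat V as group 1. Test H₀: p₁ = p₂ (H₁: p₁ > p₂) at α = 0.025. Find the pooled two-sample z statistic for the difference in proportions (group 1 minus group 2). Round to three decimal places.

z = -3.173

p̂₁ = 297/584 = 0.50856, p̂₂ = 322/534 = 0.60300.
Pooled p̂ = (297+322)/(584+534) = 619/1118 = 0.55367.
SE = √(p̂(1−p̂)(1/n₁+1/n₂)) = √(0.55367·0.44633·0.00358499) = √(0.000885922) = 0.02976.
z = (0.50856 − 0.60300)/0.02976 = -0.09444/0.02976 = -3.173.
p-value = P(Z > -3.173) ≈ 0.9992. With α = 0.025, fail to reject H₀.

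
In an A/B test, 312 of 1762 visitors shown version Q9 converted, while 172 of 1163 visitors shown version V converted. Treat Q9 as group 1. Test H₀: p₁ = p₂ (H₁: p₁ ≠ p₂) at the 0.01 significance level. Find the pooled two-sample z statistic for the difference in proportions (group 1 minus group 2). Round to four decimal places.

z = 2.0783

p̂₁ = 312/1762 = 0.1770715, p̂₂ = 172/1163 = 0.1478934.
Pooled p̂ = (312+172)/(1762+1163) = 484/2925 = 0.1654701.
SE = √(0.13809 × 0.00142738) = 0.0140395.
z = (0.1770715 − 0.1478934)/0.0140395 = 0.0291781/0.0140395 = 2.0783.
p-value = 2·P(Z > 2.078) ≈ 0.0377. With α = 0.01, fail to reject H₀.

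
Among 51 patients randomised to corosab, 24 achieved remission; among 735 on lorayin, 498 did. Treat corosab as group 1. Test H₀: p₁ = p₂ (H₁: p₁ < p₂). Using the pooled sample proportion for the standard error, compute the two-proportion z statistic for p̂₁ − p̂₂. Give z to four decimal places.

p̂₁ = 24/51 ≈ 0.470588, p̂₂ = 498/735 ≈ 0.677551.
Pooled p̂ = (24+498)/(51+735) = 522/786 = 0.664122.
SE = √(p̂(1−p̂)(1/n₁+1/n₂)) = √(0.664122·0.335878·0.0209684) = √(0.00467729) = 0.068391.
z = (0.470588 − 0.677551)/0.068391 = -0.206963/0.068391 = -3.0262.
p-value = P(Z < -3.026) ≈ 0.0012.

z = -3.0262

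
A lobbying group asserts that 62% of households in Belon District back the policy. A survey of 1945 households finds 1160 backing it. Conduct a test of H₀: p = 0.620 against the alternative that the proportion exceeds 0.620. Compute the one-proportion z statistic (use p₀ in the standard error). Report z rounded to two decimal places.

p̂ = 1160/1945 = 0.59640.
Under H₀, SE = √(0.62·0.38/1945) = √(0.000121131) = 0.01101.
z = (0.59640 − 0.62)/0.01101 = -0.02360/0.01101 = -2.14.

z = -2.14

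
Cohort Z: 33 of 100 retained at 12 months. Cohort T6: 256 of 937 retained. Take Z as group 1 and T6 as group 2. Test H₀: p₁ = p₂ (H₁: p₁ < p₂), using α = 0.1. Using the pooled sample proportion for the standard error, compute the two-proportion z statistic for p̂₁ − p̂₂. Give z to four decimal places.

p̂₁ = 33/100 = 0.330000, p̂₂ = 256/937 = 0.273212.
Pooled p̂ = (33+256)/(100+937) = 289/1037 = 0.278689.
SE = √(p̂(1−p̂)(1/n₁+1/n₂)) = √(0.278689·0.721311·0.0110672) = √(0.00222475) = 0.047167.
z = (0.330000 − 0.273212)/0.047167 = 0.056788/0.047167 = 1.2040.
p-value = P(Z < 1.204) ≈ 0.8857; since p > α = 0.1, fail to reject H₀.

z = 1.2040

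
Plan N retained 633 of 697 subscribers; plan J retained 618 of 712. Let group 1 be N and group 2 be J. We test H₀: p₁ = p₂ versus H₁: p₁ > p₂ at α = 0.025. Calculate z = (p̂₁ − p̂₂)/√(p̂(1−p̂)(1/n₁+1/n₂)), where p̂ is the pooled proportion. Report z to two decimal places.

p̂₁ = 633/697 ≈ 0.9082, p̂₂ = 618/712 ≈ 0.8680.
Pooled p̂ = (633+618)/(697+712) = 1251/1409 = 0.8879.
SE = √(p̂(1−p̂)(1/n₁+1/n₂)) = √(0.8879·0.1121·0.00283921) = √(0.000282677) = 0.0168.
z = (0.9082 − 0.8680)/0.0168 = 0.0402/0.0168 = 2.39.
p-value = P(Z > 2.391) ≈ 0.0084. With α = 0.025, reject H₀.

z = 2.39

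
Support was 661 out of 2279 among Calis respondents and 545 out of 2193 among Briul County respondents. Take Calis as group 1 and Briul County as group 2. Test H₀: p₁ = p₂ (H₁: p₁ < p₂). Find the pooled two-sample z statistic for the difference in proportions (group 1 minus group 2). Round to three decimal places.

z = 3.128

p̂₁ = 661/2279 ≈ 0.290039, p̂₂ = 545/2193 ≈ 0.248518.
Pooled p̂ = (661+545)/(2279+2193) = 1206/4472 = 0.269678.
SE = √(0.196952 × 0.000894785) = 0.013275.
z = (0.290039 − 0.248518)/0.013275 = 0.041521/0.013275 = 3.128.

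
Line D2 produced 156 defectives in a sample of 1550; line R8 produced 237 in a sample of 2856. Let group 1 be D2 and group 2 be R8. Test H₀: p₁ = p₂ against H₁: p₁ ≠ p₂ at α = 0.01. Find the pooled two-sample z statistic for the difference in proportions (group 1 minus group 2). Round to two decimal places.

p̂₁ = 156/1550 ≈ 0.1006, p̂₂ = 237/2856 ≈ 0.0830.
Pooled p̂ = (156+237)/(1550+2856) = 393/4406 = 0.0892.
SE = √(0.0812405 × 0.000995301) = 0.0090.
z = (0.1006 − 0.0830)/0.0090 = 0.0176/0.0090 = 1.96.
p-value = 2·P(Z > 1.964) ≈ 0.0495; since p > α = 0.01, fail to reject H₀.

z = 1.96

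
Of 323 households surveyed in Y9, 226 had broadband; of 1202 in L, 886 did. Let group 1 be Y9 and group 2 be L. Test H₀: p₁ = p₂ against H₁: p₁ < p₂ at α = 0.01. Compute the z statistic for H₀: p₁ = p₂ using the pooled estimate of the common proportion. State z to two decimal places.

p̂₁ = 226/323 ≈ 0.6997, p̂₂ = 886/1202 ≈ 0.7371.
Pooled p̂ = (226+886)/(323+1202) = 1112/1525 = 0.7292.
SE = √(p̂(1−p̂)(1/n₁+1/n₂)) = √(0.7292·0.2708·0.00392792) = √(0.000775672) = 0.0279.
z = (0.6997 − 0.7371)/0.0279 = -0.0374/0.0279 = -1.34.
p-value = P(Z < -1.343) ≈ 0.0896, so at α = 0.01 we fail to reject H₀.

z = -1.34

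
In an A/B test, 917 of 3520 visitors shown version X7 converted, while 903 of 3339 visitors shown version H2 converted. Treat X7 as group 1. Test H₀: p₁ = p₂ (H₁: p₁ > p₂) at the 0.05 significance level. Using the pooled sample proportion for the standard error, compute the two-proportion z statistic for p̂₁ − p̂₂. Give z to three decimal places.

p̂₁ = 917/3520 = 0.26051, p̂₂ = 903/3339 = 0.27044.
Pooled p̂ = (917+903)/(3520+3339) = 1820/6859 = 0.26534.
SE = √(0.194937 × 0.000583582) = 0.01067.
z = (0.26051 − 0.27044)/0.01067 = -0.00993/0.01067 = -0.931.
p-value = P(Z > -0.931) ≈ 0.8240; since p > α = 0.05, fail to reject H₀.

z = -0.931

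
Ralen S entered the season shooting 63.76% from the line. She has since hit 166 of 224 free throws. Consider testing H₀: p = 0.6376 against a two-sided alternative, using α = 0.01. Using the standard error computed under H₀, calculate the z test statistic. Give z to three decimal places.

p̂ = 166/224 ≈ 0.741071.
Standard error under H₀: √(0.6376×0.3624/224) = 0.032118.
z = (0.741071 − 0.6376)/0.032118 = 0.103471/0.032118 = 3.222.
p-value = 2·P(Z > 3.222) ≈ 0.0013. With α = 0.01, reject H₀.

z = 3.222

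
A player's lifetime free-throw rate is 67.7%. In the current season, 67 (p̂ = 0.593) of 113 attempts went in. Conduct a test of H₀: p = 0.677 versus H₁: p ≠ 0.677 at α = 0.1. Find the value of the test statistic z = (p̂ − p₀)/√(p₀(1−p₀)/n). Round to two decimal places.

z = -1.91

p̂ = 67/113 ≈ 0.5929.
SE = √(p₀(1−p₀)/n) = √(0.21867/113) = 0.0440.
z = (0.5929 − 0.677)/0.0440 = -0.0841/0.0440 = -1.91.
Two-sided p-value ≈ 2·Φ(−1.911) = 0.0560; since p < α = 0.1, reject H₀.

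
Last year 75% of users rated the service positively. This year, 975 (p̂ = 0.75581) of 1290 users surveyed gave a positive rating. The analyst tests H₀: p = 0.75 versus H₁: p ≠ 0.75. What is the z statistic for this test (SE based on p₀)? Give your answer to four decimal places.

p̂ = 975/1290 ≈ 0.755814.
Under H₀, SE = √(0.75·0.25/1290) = √(0.000145349) = 0.012056.
z = (0.755814 − 0.75)/0.012056 = 0.005814/0.012056 = 0.4822.

z = 0.4822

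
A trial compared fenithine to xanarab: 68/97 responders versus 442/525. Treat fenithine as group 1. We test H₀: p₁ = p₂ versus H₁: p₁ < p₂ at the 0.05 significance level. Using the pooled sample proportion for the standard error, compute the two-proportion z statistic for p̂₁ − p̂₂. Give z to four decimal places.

z = -3.3174

p̂₁ = 68/97 ≈ 0.701031, p̂₂ = 442/525 ≈ 0.841905.
Pooled p̂ = (68+442)/(97+525) = 510/622 = 0.819936.
SE = √(p̂(1−p̂)(1/n₁+1/n₂)) = √(0.819936·0.180064·0.012214) = √(0.00180329) = 0.042465.
z = (0.701031 − 0.841905)/0.042465 = -0.140874/0.042465 = -3.3174.
p-value = P(Z < -3.317) ≈ 0.0005; since p < α = 0.05, reject H₀.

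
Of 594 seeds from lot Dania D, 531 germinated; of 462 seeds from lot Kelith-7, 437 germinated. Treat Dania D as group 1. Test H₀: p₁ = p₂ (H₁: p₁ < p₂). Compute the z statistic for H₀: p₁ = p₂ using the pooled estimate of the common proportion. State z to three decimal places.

z = -3.030

p̂₁ = 531/594 ≈ 0.893939, p̂₂ = 437/462 ≈ 0.945887.
Pooled p̂ = (531+437)/(594+462) = 968/1056 = 0.916667.
SE = √(0.0763889 × 0.003848) = 0.017145.
z = (0.893939 − 0.945887)/0.017145 = -0.051948/0.017145 = -3.030.
p-value = P(Z < -3.030) ≈ 0.0012.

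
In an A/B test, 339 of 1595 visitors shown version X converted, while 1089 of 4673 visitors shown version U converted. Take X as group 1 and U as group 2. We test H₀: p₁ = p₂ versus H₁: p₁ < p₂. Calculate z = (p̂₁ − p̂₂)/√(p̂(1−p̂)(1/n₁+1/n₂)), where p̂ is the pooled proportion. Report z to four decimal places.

p̂₁ = 339/1595 = 0.212539, p̂₂ = 1089/4673 = 0.233041.
Pooled p̂ = (339+1089)/(1595+4673) = 1428/6268 = 0.227824.
SE = √(0.17592 × 0.000840955) = 0.012163.
z = (0.212539 − 0.233041)/0.012163 = -0.020502/0.012163 = -1.6856.
p-value = P(Z < -1.686) ≈ 0.0459.

z = -1.6856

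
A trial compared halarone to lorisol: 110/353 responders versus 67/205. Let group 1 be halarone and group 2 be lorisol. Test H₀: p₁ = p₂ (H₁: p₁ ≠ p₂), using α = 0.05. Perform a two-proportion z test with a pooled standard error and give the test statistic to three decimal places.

p̂₁ = 110/353 = 0.31161, p̂₂ = 67/205 = 0.32683.
Pooled p̂ = (110+67)/(353+205) = 177/558 = 0.31720.
SE = √(p̂(1−p̂)(1/n₁+1/n₂)) = √(0.31720·0.68280·0.00771091) = √(0.00167007) = 0.04087.
z = (0.31161 − 0.32683)/0.04087 = -0.01522/0.04087 = -0.372.
Two-sided p-value ≈ 2·Φ(−0.372) = 0.7097. With α = 0.05, fail to reject H₀.

z = -0.372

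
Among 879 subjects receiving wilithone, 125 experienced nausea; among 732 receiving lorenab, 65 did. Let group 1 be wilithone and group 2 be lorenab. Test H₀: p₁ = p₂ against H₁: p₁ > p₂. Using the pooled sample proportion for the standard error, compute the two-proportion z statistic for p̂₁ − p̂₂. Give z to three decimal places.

z = 3.309

p̂₁ = 125/879 = 0.14221, p̂₂ = 65/732 = 0.08880.
Pooled p̂ = (125+65)/(879+732) = 190/1611 = 0.11794.
SE = √(p̂(1−p̂)(1/n₁+1/n₂)) = √(0.11794·0.88206·0.00250378) = √(0.000260467) = 0.01614.
z = (0.14221 − 0.08880)/0.01614 = 0.05341/0.01614 = 3.309.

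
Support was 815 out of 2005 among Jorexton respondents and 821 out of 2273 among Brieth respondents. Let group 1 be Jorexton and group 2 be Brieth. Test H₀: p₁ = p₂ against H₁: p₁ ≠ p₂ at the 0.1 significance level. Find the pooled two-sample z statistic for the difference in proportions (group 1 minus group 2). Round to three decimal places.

p̂₁ = 815/2005 = 0.4064838, p̂₂ = 821/2273 = 0.3611967.
Pooled p̂ = (815+821)/(2005+2273) = 1636/4278 = 0.3824217.
SE = √(0.236175 × 0.0009387) = 0.0148895.
z = (0.4064838 − 0.3611967)/0.0148895 = 0.0452871/0.0148895 = 3.042.
p-value = 2·P(Z > 3.042) ≈ 0.0024, so at α = 0.1 we reject H₀.

z = 3.042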